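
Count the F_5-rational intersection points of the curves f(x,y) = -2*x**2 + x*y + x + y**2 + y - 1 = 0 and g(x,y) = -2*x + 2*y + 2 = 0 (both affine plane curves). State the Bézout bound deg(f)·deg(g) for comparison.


Common zeros: {(4, 3)}; count = 1; Bézout bound = 2.

deg(f) = 2, deg(g) = 1, so Bézout bound = 2.
Scan x ∈ F_5. For each x, list the y ∈ F_5 with f(x, y) ≡ 0 and those with g(x, y) ≡ 0 (mod 5); the common zeros in that column are the intersection.
  x = 0: f ≡ 0 at y ∈ {2}; g ≡ 0 at y ∈ {4}; common: ∅.
  x = 1: f ≡ 0 at y ∈ ∅; g ≡ 0 at y ∈ {0}; common: ∅.
  x = 2: f ≡ 0 at y ∈ ∅; g ≡ 0 at y ∈ {1}; common: ∅.
  x = 3: f ≡ 0 at y ∈ {3}; g ≡ 0 at y ∈ {2}; common: ∅.
  x = 4: f ≡ 0 at y ∈ {2, 3}; g ≡ 0 at y ∈ {3}; common: {3}.
Collecting: common zeros = {(4, 3)}, so the count is 1.
Comparison with the Bézout bound: 1 ≤ 2 = deg(f)·deg(g), as expected for curves with no common component (the affine F_5-count falls short of the bound because intersections may lie at infinity, over extension fields, or carry multiplicity).


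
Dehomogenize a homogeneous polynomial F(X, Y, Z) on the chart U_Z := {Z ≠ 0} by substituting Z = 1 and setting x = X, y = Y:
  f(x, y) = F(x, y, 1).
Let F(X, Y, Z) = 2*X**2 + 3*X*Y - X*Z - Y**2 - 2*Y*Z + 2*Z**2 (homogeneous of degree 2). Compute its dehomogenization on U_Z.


f(x, y) = 2*x**2 + 3*x*y - x - y**2 - 2*y + 2

On U_Z we set Z = 1. Each monomial c·X^i·Y^j·Z^k in F becomes c·x^i·y^j·1^k = c·x^i·y^j.
Substituting Z = 1: F(X, Y, 1) = 2*x**2 + 3*x*y - x - y**2 - 2*y + 2.
Note: deg(f) ≤ deg(F) = 2; strict inequality happens when F is divisible by Z (lost terms).


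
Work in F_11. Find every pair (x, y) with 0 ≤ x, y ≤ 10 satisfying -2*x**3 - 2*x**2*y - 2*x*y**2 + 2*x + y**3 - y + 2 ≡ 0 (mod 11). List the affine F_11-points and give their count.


Affine F_11-points: {(0, 8), (1, 4), (2, 1), (3, 4), (5, 10), (6, 0), (8, 2)}; count = 7.

For each of the 121 pairs (x, y) ∈ F_11², evaluate f(x, y) mod 11. Record the zeros.
  x = 0: [0↦2, 1↦2, 2↦8, 3↦4, 4↦7, 5↦1, 6↦3, 7↦8, 8↦0, 9↦7, 10↦2]  zeros at y ∈ {8}
  x = 1: [0↦2, 1↦9, 2↦7, 3↦2, 4↦0, 5↦7, 6↦7, 7↦6, 8↦10, 9↦3, 10↦2]  zeros at y ∈ {4}
  x = 2: [0↦1, 1↦0, 2↦8, 3↦9, 4↦9, 5↦3, 6↦8, 7↦8, 8↦9, 9↦6, 10↦5]  zeros at y ∈ {1}
  x = 3: [0↦9, 1↦7, 2↦10, 3↦2, 4↦0, 5↦10, 6↦5, 7↦2, 8↦7, 9↦4, 10↦10]  zeros at y ∈ {4}
  x = 4: [0↦3, 1↦7, 2↦1, 3↦2, 4↦5, 5↦5, 6↦8, 7↦9, 8↦3, 9↦7, 10↦5]  zeros at y ∈ ∅
  x = 5: [0↦4, 1↦10, 2↦2, 3↦8, 4↦1, 5↦9, 6↦5, 7↦6, 8↦7, 9↦3, 10↦0]  zeros at y ∈ {10}
  x = 6: [0↦0, 1↦4, 2↦1, 3↦8, 4↦9, 5↦10, 6↦6, 7↦3, 8↦7, 9↦2, 10↦5]  zeros at y ∈ {0}
  x = 7: [0↦1, 1↦10, 2↦8, 3↦1, 4↦6, 5↦7, 6↦10, 7↦10, 8↦2, 9↦3, 10↦8]  zeros at y ∈ ∅
  x = 8: [0↦6, 1↦5, 2↦0, 3↦8, 4↦2, 5↦10, 6↦5, 7↦4, 8↦2, 9↦5, 10↦8]  zeros at y ∈ {2}
  x = 9: [0↦3, 1↦10, 2↦9, 3↦6, 4↦7, 5↦7, 6↦1, 7↦6, 8↦6, 9↦7, 10↦4]  zeros at y ∈ ∅
  x = 10: [0↦2, 1↦2, 2↦1, 3↦5, 4↦9, 5↦8, 6↦8, 7↦4, 8↦2, 9↦8, 10↦6]  zeros at y ∈ ∅
Collecting zeros: affine points = {(0, 8), (1, 4), (2, 1), (3, 4), (5, 10), (6, 0), (8, 2)}.
Total count |C(F_11)_aff| = 7.


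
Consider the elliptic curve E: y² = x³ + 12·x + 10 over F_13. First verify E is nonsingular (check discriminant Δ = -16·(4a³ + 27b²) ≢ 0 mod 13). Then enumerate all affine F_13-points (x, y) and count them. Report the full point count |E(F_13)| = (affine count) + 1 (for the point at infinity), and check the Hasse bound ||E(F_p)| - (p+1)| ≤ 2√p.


Affine points = {(0, 6), (0, 7), (1, 6), (1, 7), (2, 4), (2, 9), (5, 0), (6, 5), (6, 8), (10, 5), (10, 8), (11, 2), (11, 11), (12, 6), (12, 7)}; affine count = 15; |E(F_13)| = 16.

Discriminant check: Δ ∝ 4a³ + 27b² = 4·12³ + 27·10² = 4·1728 + 27·100 ≡ 5 (mod 13). Nonzero ⇒ E is nonsingular.
For each x ∈ F_13, compute rhs = x³ + 12·x + 10 mod 13, then count y ∈ F_13 with y² ≡ rhs.
  x = 0: rhs = 10, matching y values: 6, 7 (2 points).
  x = 1: rhs = 10, matching y values: 6, 7 (2 points).
  x = 2: rhs = 3, matching y values: 4, 9 (2 points).
  x = 3: rhs = 8, matching y values: none (0 points).
  x = 4: rhs = 5, matching y values: none (0 points).
  x = 5: rhs = 0, matching y values: 0 (1 points).
  x = 6: rhs = 12, matching y values: 5, 8 (2 points).
  x = 7: rhs = 8, matching y values: none (0 points).
  x = 8: rhs = 7, matching y values: none (0 points).
  x = 9: rhs = 2, matching y values: none (0 points).
  x = 10: rhs = 12, matching y values: 5, 8 (2 points).
  x = 11: rhs = 4, matching y values: 2, 11 (2 points).
  x = 12: rhs = 10, matching y values: 6, 7 (2 points).
Total affine count: 15.
Full point count |E(F_13)| = 15 + 1 = 16.
Hasse bound: |16 − (13+1)| = |2| = 2 ≤ 2√13 ≈ 7.2111 ✓.


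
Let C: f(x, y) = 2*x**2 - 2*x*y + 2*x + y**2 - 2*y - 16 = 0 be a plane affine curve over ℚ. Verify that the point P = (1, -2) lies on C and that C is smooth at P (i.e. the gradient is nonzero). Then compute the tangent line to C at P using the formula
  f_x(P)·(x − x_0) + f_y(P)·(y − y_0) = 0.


Tangent line at P: 10*x - 8*y - 26 = 0.

Step 1: f(1, -2) = 0, so P lies on C.
Step 2: partial derivatives
  f_x(x, y) = 4*x - 2*y + 2, f_y(x, y) = -2*x + 2*y - 2.
  f_x(P) = 10, f_y(P) = -8 (gradient nonzero, so P is smooth).
Step 3: tangent line at P: 10·(x − 1) + -8·(y − -2) = 0.
Expanding: 10*x - 8*y - 26 = 0.


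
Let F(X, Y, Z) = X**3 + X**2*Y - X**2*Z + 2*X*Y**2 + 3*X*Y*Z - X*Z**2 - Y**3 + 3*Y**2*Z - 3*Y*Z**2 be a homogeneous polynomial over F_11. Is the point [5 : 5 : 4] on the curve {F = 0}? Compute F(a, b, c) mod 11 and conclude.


F(5,5,4) ≡ 5 (mod 11); P is NOT on the curve.

Evaluate F(5, 5, 4) term-by-term (mod 11).
  X**3 ↦ 1·125·1·1 = 125
  X**2*Y ↦ 1·25·5·1 = 125
  -X**2*Z ↦ -1·25·1·4 = -100
  2*X*Y**2 ↦ 2·5·25·1 = 250
  3*X*Y*Z ↦ 3·5·5·4 = 300
  -X*Z**2 ↦ -1·5·1·16 = -80
  -Y**3 ↦ -1·1·125·1 = -125
  3*Y**2*Z ↦ 3·1·25·4 = 300
  -3*Y*Z**2 ↦ -3·1·5·16 = -240
Sum: F(5, 5, 4) = (125) + (125) + (-100) + (250) + (300) + (-80) + (-125) + (300) + (-240) = 555.
Reducing mod 11: 555 ≡ 5 (mod 11).
Since F(a, b, c) ≡ 5 ≠ 0 (mod 11), P does NOT lie on the curve.


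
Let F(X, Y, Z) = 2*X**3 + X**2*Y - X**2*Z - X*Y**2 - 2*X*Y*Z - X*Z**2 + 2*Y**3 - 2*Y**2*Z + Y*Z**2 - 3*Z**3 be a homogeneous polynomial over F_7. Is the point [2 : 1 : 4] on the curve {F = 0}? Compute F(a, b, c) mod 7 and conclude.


F(2,1,4) ≡ 3 (mod 7); P is NOT on the curve.

Evaluate F(2, 1, 4) term-by-term (mod 7).
  2*X**3 ↦ 2·8·1·1 = 16
  X**2*Y ↦ 1·4·1·1 = 4
  -X**2*Z ↦ -1·4·1·4 = -16
  -X*Y**2 ↦ -1·2·1·1 = -2
  -2*X*Y*Z ↦ -2·2·1·4 = -16
  -X*Z**2 ↦ -1·2·1·16 = -32
  2*Y**3 ↦ 2·1·1·1 = 2
  -2*Y**2*Z ↦ -2·1·1·4 = -8
  Y*Z**2 ↦ 1·1·1·16 = 16
  -3*Z**3 ↦ -3·1·1·64 = -192
Sum: F(2, 1, 4) = (16) + (4) + (-16) + (-2) + (-16) + (-32) + (2) + (-8) + (16) + (-192) = -228.
Reducing mod 7: -228 ≡ 3 (mod 7).
Since F(a, b, c) ≡ 3 ≠ 0 (mod 7), P does NOT lie on the curve.


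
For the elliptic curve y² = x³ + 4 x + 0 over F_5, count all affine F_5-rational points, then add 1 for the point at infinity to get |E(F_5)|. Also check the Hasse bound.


Affine points = {(0, 0), (1, 0), (2, 1), (2, 4), (3, 2), (3, 3), (4, 0)}; affine count = 7; |E(F_5)| = 8.

Discriminant check: Δ ∝ 4a³ + 27b² = 4·4³ + 27·0² = 4·64 + 27·0 ≡ 1 (mod 5). Nonzero ⇒ E is nonsingular.
For each x ∈ F_5, compute rhs = x³ + 4·x + 0 mod 5, then count y ∈ F_5 with y² ≡ rhs.
  x = 0: rhs = 0, matching y values: 0 (1 points).
  x = 1: rhs = 0, matching y values: 0 (1 points).
  x = 2: rhs = 1, matching y values: 1, 4 (2 points).
  x = 3: rhs = 4, matching y values: 2, 3 (2 points).
  x = 4: rhs = 0, matching y values: 0 (1 points).
Total affine count: 7.
Full point count |E(F_5)| = 7 + 1 = 8.
Hasse bound: |8 − (5+1)| = |2| = 2 ≤ 2√5 ≈ 4.4721 ✓.


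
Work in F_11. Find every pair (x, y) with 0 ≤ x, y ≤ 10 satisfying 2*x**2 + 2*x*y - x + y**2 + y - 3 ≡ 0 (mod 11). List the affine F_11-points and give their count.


Affine F_11-points: {(3, 7), (3, 8), (4, 4), (4, 9), (6, 1), (6, 8), (7, 0), (7, 7), (9, 4), (9, 10), (10, 0), (10, 1)}; count = 12.

For each of the 121 pairs (x, y) ∈ F_11², evaluate f(x, y) mod 11. Record the zeros.
  x = 0: [0↦8, 1↦10, 2↦3, 3↦9, 4↦6, 5↦5, 6↦6, 7↦9, 8↦3, 9↦10, 10↦8]  zeros at y ∈ ∅
  x = 1: [0↦9, 1↦2, 2↦8, 3↦5, 4↦4, 5↦5, 6↦8, 7↦2, 8↦9, 9↦7, 10↦7]  zeros at y ∈ ∅
  x = 2: [0↦3, 1↦9, 2↦6, 3↦5, 4↦6, 5↦9, 6↦3, 7↦10, 8↦8, 9↦8, 10↦10]  zeros at y ∈ ∅
  x = 3: [0↦1, 1↦9, 2↦8, 3↦9, 4↦1, 5↦6, 6↦2, 7↦0, 8↦0, 9↦2, 10↦6]  zeros at y ∈ {7, 8}
  x = 4: [0↦3, 1↦2, 2↦3, 3↦6, 4↦0, 5↦7, 6↦5, 7↦5, 8↦7, 9↦0, 10↦6]  zeros at y ∈ {4, 9}
  x = 5: [0↦9, 1↦10, 2↦2, 3↦7, 4↦3, 5↦1, 6↦1, 7↦3, 8↦7, 9↦2, 10↦10]  zeros at y ∈ ∅
  x = 6: [0↦8, 1↦0, 2↦5, 3↦1, 4↦10, 5↦10, 6↦1, 7↦5, 8↦0, 9↦8, 10↦7]  zeros at y ∈ {1, 8}
  x = 7: [0↦0, 1↦5, 2↦1, 3↦10, 4↦10, 5↦1, 6↦5, 7↦0, 8↦8, 9↦7, 10↦8]  zeros at y ∈ {0, 7}
  x = 8: [0↦7, 1↦3, 2↦1, 3↦1, 4↦3, 5↦7, 6↦2, 7↦10, 8↦9, 9↦10, 10↦2]  zeros at y ∈ ∅
  x = 9: [0↦7, 1↦5, 2↦5, 3↦7, 4↦0, 5↦6, 6↦3, 7↦2, 8↦3, 9↦6, 10↦0]  zeros at y ∈ {4, 10}
  x = 10: [0↦0, 1↦0, 2↦2, 3↦6, 4↦1, 5↦9, 6↦8, 7↦9, 8↦1, 9↦6, 10↦2]  zeros at y ∈ {0, 1}
Collecting zeros: affine points = {(3, 7), (3, 8), (4, 4), (4, 9), (6, 1), (6, 8), (7, 0), (7, 7), (9, 4), (9, 10), (10, 0), (10, 1)}.
Total count |C(F_11)_aff| = 12.


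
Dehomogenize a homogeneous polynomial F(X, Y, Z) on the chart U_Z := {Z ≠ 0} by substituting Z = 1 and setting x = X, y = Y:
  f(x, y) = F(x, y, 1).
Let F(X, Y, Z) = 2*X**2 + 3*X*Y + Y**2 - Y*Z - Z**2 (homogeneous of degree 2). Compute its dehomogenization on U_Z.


f(x, y) = 2*x**2 + 3*x*y + y**2 - y - 1

On U_Z we set Z = 1. Each monomial c·X^i·Y^j·Z^k in F becomes c·x^i·y^j·1^k = c·x^i·y^j.
Substituting Z = 1: F(X, Y, 1) = 2*x**2 + 3*x*y + y**2 - y - 1.
Note: deg(f) ≤ deg(F) = 2; strict inequality happens when F is divisible by Z (lost terms).


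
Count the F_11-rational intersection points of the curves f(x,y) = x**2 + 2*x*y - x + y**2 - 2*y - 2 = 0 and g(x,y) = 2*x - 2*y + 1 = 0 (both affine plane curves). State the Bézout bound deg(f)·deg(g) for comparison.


Common zeros: {(0, 6), (3, 9)}; count = 2; Bézout bound = 2.

deg(f) = 2, deg(g) = 1, so Bézout bound = 2.
Scan x ∈ F_11. For each x, list the y ∈ F_11 with f(x, y) ≡ 0 and those with g(x, y) ≡ 0 (mod 11); the common zeros in that column are the intersection.
  x = 0: f ≡ 0 at y ∈ {6, 7}; g ≡ 0 at y ∈ {6}; common: {6}.
  x = 1: f ≡ 0 at y ∈ ∅; g ≡ 0 at y ∈ {7}; common: ∅.
  x = 2: f ≡ 0 at y ∈ {0, 9}; g ≡ 0 at y ∈ {8}; common: ∅.
  x = 3: f ≡ 0 at y ∈ {9}; g ≡ 0 at y ∈ {9}; common: {9}.
  x = 4: f ≡ 0 at y ∈ ∅; g ≡ 0 at y ∈ {10}; common: ∅.
  x = 5: f ≡ 0 at y ∈ {4, 10}; g ≡ 0 at y ∈ {0}; common: ∅.
  x = 6: f ≡ 0 at y ∈ ∅; g ≡ 0 at y ∈ {1}; common: ∅.
  x = 7: f ≡ 0 at y ∈ ∅; g ≡ 0 at y ∈ {2}; common: ∅.
  x = 8: f ≡ 0 at y ∈ ∅; g ≡ 0 at y ∈ {3}; common: ∅.
  x = 9: f ≡ 0 at y ∈ {7, 10}; g ≡ 0 at y ∈ {4}; common: ∅.
  x = 10: f ≡ 0 at y ∈ {0, 4}; g ≡ 0 at y ∈ {5}; common: ∅.
Collecting: common zeros = {(0, 6), (3, 9)}, so the count is 2.
Comparison with the Bézout bound: 2 ≤ 2 = deg(f)·deg(g), as expected for curves with no common component (the bound is attained).


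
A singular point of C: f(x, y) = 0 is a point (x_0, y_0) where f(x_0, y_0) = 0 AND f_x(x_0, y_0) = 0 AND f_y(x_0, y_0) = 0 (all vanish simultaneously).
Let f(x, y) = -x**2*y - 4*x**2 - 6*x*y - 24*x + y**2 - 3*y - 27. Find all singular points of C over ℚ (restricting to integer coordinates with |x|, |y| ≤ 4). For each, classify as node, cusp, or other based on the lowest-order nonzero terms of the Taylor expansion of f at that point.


Singular points: {(-3, -3)}; classification: node.

Compute partial derivatives:
  f_x = -2*x*y - 8*x - 6*y - 24.
  f_y = -x**2 - 6*x + 2*y - 3.
Scan x_0 ∈ {−4, ..., 4}. For each x_0, f_y(x_0, y) is a polynomial in y; find its integer roots y ∈ {−4, ..., 4}, then test f_x and f at those candidates.
  x = -4: f_y(-4, y) = 2*y + 5; no integer root y with |y| ≤ 4.
  x = -3: f_y(-3, y) = 2*y + 6; vanishes at y ∈ {-3}. (-3, -3): f_x = 0, f = 0 — SINGULAR.
  x = -2: f_y(-2, y) = 2*y + 5; no integer root y with |y| ≤ 4.
  x = -1: f_y(-1, y) = 2*y + 2; vanishes at y ∈ {-1}. (-1, -1): f_x = -12 ≠ 0.
  x = 0: f_y(0, y) = 2*y - 3; no integer root y with |y| ≤ 4.
  x = 1: f_y(1, y) = 2*y - 10; no integer root y with |y| ≤ 4.
  x = 2: f_y(2, y) = 2*y - 19; no integer root y with |y| ≤ 4.
  x = 3: f_y(3, y) = 2*y - 30; no integer root y with |y| ≤ 4.
  x = 4: f_y(4, y) = 2*y - 43; no integer root y with |y| ≤ 4.
Only singular point on the grid: (-3, -3).
Classify: substitute x = -3 + u, y = -3 + v and expand: f = -u**2*v - u**2 + v**2.
No constant or linear terms (consistent with a singular point). Quadratic part: -u**2 + v**2. Cubic part: -u**2*v.
The quadratic part v**2 - u**2 = (v − u)(v + u) splits into two distinct linear factors, so there are two distinct tangent lines y − -3 = ±(x − -3) — this is a node (ordinary double point).
Classification: node.


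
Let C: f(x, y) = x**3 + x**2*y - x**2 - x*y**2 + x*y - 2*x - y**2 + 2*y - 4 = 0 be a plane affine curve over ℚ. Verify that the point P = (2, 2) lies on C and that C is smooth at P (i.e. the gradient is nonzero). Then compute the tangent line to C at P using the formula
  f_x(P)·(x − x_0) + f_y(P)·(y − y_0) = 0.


Tangent line at P: 12*x - 4*y - 16 = 0.

Step 1: f(2, 2) = 0, so P lies on C.
Step 2: partial derivatives
  f_x(x, y) = 3*x**2 + 2*x*y - 2*x - y**2 + y - 2, f_y(x, y) = x**2 - 2*x*y + x - 2*y + 2.
  f_x(P) = 12, f_y(P) = -4 (gradient nonzero, so P is smooth).
Step 3: tangent line at P: 12·(x − 2) + -4·(y − 2) = 0.
Expanding: 12*x - 4*y - 16 = 0.


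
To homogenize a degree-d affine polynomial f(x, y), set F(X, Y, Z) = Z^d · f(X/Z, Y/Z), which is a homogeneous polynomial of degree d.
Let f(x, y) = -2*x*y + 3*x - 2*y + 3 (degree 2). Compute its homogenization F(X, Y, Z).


F(X, Y, Z) = -2*X*Y + 3*X*Z - 2*Y*Z + 3*Z**2

deg(f) = 2.
Substitute x = X/Z, y = Y/Z into f, then multiply by Z^2.
  monomial -2·x^1·y^1 ↦ -2·X^1·Y^1·Z^0.
  monomial 3·x^1·y^0 ↦ 3·X^1·Y^0·Z^1.
  monomial -2·x^0·y^1 ↦ -2·X^0·Y^1·Z^1.
  monomial 3·x^0·y^0 ↦ 3·X^0·Y^0·Z^2.
Collecting: F(X, Y, Z) = -2*X*Y + 3*X*Z - 2*Y*Z + 3*Z**2.


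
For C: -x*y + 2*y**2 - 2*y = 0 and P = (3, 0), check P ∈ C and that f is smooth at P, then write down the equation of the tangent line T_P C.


Tangent line at P: -5*y = 0.

Step 1: f(3, 0) = 0, so P lies on C.
Step 2: partial derivatives
  f_x(x, y) = -y, f_y(x, y) = -x + 4*y - 2.
  f_x(P) = 0, f_y(P) = -5 (gradient nonzero, so P is smooth).
Step 3: tangent line at P: 0·(x − 3) + -5·(y − 0) = 0.
Expanding: -5*y = 0.


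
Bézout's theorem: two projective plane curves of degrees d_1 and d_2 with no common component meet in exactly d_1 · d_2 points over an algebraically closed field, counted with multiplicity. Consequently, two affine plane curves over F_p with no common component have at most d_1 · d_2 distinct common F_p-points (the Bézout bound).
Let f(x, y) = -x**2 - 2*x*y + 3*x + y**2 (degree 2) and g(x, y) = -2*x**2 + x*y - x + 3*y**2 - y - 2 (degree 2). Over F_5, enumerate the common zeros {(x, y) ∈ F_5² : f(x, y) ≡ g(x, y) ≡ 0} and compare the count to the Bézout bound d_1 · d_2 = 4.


Common zeros: ∅; count = 0; Bézout bound = 4.

deg(f) = 2, deg(g) = 2, so Bézout bound = 4.
Scan x ∈ F_5. For each x, list the y ∈ F_5 with f(x, y) ≡ 0 and those with g(x, y) ≡ 0 (mod 5); the common zeros in that column are the intersection.
  x = 0: f ≡ 0 at y ∈ {0}; g ≡ 0 at y ∈ {1}; common: ∅.
  x = 1: f ≡ 0 at y ∈ {3, 4}; g ≡ 0 at y ∈ {0}; common: ∅.
  x = 2: f ≡ 0 at y ∈ ∅; g ≡ 0 at y ∈ {4}; common: ∅.
  x = 3: f ≡ 0 at y ∈ {0, 1}; g ≡ 0 at y ∈ {3}; common: ∅.
  x = 4: f ≡ 0 at y ∈ {4}; g ≡ 0 at y ∈ {2}; common: ∅.
Collecting: common zeros = ∅, so the count is 0.
Comparison with the Bézout bound: 0 ≤ 4 = deg(f)·deg(g), as expected for curves with no common component (the affine F_5-count falls short of the bound because intersections may lie at infinity, over extension fields, or carry multiplicity).


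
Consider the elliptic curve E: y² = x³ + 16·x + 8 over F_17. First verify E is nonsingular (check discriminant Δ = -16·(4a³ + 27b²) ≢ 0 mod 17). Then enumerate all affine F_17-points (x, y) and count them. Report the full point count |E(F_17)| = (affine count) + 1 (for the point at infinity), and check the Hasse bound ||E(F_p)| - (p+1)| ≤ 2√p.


Affine points = {(0, 5), (0, 12), (1, 5), (1, 12), (3, 7), (3, 10), (4, 0), (5, 3), (5, 14), (7, 2), (7, 15), (8, 6), (8, 11), (11, 6), (11, 11), (13, 4), (13, 13), (14, 1), (14, 16), (15, 6), (15, 11), (16, 5), (16, 12)}; affine count = 23; |E(F_17)| = 24.

Discriminant check: Δ ∝ 4a³ + 27b² = 4·16³ + 27·8² = 4·4096 + 27·64 ≡ 7 (mod 17). Nonzero ⇒ E is nonsingular.
For each x ∈ F_17, compute rhs = x³ + 16·x + 8 mod 17, then count y ∈ F_17 with y² ≡ rhs.
  x = 0: rhs = 8, matching y values: 5, 12 (2 points).
  x = 1: rhs = 8, matching y values: 5, 12 (2 points).
  x = 2: rhs = 14, matching y values: none (0 points).
  x = 3: rhs = 15, matching y values: 7, 10 (2 points).
  x = 4: rhs = 0, matching y values: 0 (1 points).
  x = 5: rhs = 9, matching y values: 3, 14 (2 points).
  x = 6: rhs = 14, matching y values: none (0 points).
  x = 7: rhs = 4, matching y values: 2, 15 (2 points).
  x = 8: rhs = 2, matching y values: 6, 11 (2 points).
  x = 9: rhs = 14, matching y values: none (0 points).
  x = 10: rhs = 12, matching y values: none (0 points).
  x = 11: rhs = 2, matching y values: 6, 11 (2 points).
  x = 12: rhs = 7, matching y values: none (0 points).
  x = 13: rhs = 16, matching y values: 4, 13 (2 points).
  x = 14: rhs = 1, matching y values: 1, 16 (2 points).
  x = 15: rhs = 2, matching y values: 6, 11 (2 points).
  x = 16: rhs = 8, matching y values: 5, 12 (2 points).
Total affine count: 23.
Full point count |E(F_17)| = 23 + 1 = 24.
Hasse bound: |24 − (17+1)| = |6| = 6 ≤ 2√17 ≈ 8.2462 ✓.


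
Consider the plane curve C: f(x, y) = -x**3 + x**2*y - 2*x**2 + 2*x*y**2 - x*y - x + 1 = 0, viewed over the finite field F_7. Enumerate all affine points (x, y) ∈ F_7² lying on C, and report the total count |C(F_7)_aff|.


Affine F_7-points: {(3, 1), (3, 5), (4, 4), (4, 5), (5, 6)}; count = 5.

For each of the 49 pairs (x, y) ∈ F_7², evaluate f(x, y) mod 7. Record the zeros.
  x = 0: [0↦1, 1↦1, 2↦1, 3↦1, 4↦1, 5↦1, 6↦1]  zeros at y ∈ ∅
  x = 1: [0↦4, 1↦6, 2↦5, 3↦1, 4↦1, 5↦5, 6↦6]  zeros at y ∈ ∅
  x = 2: [0↦4, 1↦3, 2↦3, 3↦4, 4↦6, 5↦2, 6↦6]  zeros at y ∈ ∅
  x = 3: [0↦2, 1↦0, 2↦3, 3↦4, 4↦3, 5↦0, 6↦2]  zeros at y ∈ {1, 5}
  x = 4: [0↦6, 1↦5, 2↦6, 3↦2, 4↦0, 5↦0, 6↦2]  zeros at y ∈ {4, 5}
  x = 5: [0↦3, 1↦5, 2↦6, 3↦6, 4↦5, 5↦3, 6↦0]  zeros at y ∈ {6}
  x = 6: [0↦1, 1↦1, 2↦4, 3↦3, 4↦5, 5↦3, 6↦4]  zeros at y ∈ ∅
Collecting zeros: affine points = {(3, 1), (3, 5), (4, 4), (4, 5), (5, 6)}.
Total count |C(F_7)_aff| = 5.


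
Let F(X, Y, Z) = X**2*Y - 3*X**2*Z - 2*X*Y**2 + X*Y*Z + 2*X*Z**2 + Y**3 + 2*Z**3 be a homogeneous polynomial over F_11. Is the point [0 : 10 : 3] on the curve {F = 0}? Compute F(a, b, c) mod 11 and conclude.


F(0,10,3) ≡ 9 (mod 11); P is NOT on the curve.

Evaluate F(0, 10, 3) term-by-term (mod 11).
  X**2*Y ↦ 1·0·10·1 = 0
  -3*X**2*Z ↦ -3·0·1·3 = 0
  -2*X*Y**2 ↦ -2·0·100·1 = 0
  X*Y*Z ↦ 1·0·10·3 = 0
  2*X*Z**2 ↦ 2·0·1·9 = 0
  Y**3 ↦ 1·1·1000·1 = 1000
  2*Z**3 ↦ 2·1·1·27 = 54
Sum: F(0, 10, 3) = (0) + (0) + (0) + (0) + (0) + (1000) + (54) = 1054.
Reducing mod 11: 1054 ≡ 9 (mod 11).
Since F(a, b, c) ≡ 9 ≠ 0 (mod 11), P does NOT lie on the curve.


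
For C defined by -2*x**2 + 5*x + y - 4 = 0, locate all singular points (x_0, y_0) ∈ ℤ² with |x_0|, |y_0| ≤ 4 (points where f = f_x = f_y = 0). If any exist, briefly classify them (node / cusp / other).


No singular points in the scanned grid; C is smooth there.

Compute partial derivatives:
  f_x = 5 - 4*x.
  f_y = 1.
f_y = 1 is a nonzero constant, so f_y never vanishes: no point (x, y) can satisfy f = f_x = f_y = 0. In particular no (x, y) ∈ {−4, ..., 4}² is singular; the curve is smooth.


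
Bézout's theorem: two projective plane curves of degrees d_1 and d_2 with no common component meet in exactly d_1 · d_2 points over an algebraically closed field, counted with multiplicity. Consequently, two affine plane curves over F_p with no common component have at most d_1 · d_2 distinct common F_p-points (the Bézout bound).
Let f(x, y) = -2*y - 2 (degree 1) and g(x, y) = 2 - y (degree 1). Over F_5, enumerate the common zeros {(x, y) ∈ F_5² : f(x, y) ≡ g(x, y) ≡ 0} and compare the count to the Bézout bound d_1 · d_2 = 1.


Common zeros: ∅; count = 0; Bézout bound = 1.

deg(f) = 1, deg(g) = 1, so Bézout bound = 1.
Scan x ∈ F_5. For each x, list the y ∈ F_5 with f(x, y) ≡ 0 and those with g(x, y) ≡ 0 (mod 5); the common zeros in that column are the intersection.
  x = 0: f ≡ 0 at y ∈ {4}; g ≡ 0 at y ∈ {2}; common: ∅.
  x = 1: f ≡ 0 at y ∈ {4}; g ≡ 0 at y ∈ {2}; common: ∅.
  x = 2: f ≡ 0 at y ∈ {4}; g ≡ 0 at y ∈ {2}; common: ∅.
  x = 3: f ≡ 0 at y ∈ {4}; g ≡ 0 at y ∈ {2}; common: ∅.
  x = 4: f ≡ 0 at y ∈ {4}; g ≡ 0 at y ∈ {2}; common: ∅.
Collecting: common zeros = ∅, so the count is 0.
Comparison with the Bézout bound: 0 ≤ 1 = deg(f)·deg(g), as expected for curves with no common component (the affine F_5-count falls short of the bound because intersections may lie at infinity, over extension fields, or carry multiplicity).


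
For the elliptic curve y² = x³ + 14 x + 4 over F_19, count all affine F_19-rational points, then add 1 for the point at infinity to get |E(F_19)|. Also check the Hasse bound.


Affine points = {(0, 2), (0, 17), (1, 0), (3, 4), (3, 15), (5, 3), (5, 16), (6, 0), (8, 1), (8, 18), (9, 2), (9, 17), (10, 2), (10, 17), (11, 8), (11, 11), (12, 0), (15, 6), (15, 13), (16, 7), (16, 12), (17, 5), (17, 14)}; affine count = 23; |E(F_19)| = 24.

Discriminant check: Δ ∝ 4a³ + 27b² = 4·14³ + 27·4² = 4·2744 + 27·16 ≡ 8 (mod 19). Nonzero ⇒ E is nonsingular.
For each x ∈ F_19, compute rhs = x³ + 14·x + 4 mod 19, then count y ∈ F_19 with y² ≡ rhs.
  x = 0: rhs = 4, matching y values: 2, 17 (2 points).
  x = 1: rhs = 0, matching y values: 0 (1 points).
  x = 2: rhs = 2, matching y values: none (0 points).
  x = 3: rhs = 16, matching y values: 4, 15 (2 points).
  x = 4: rhs = 10, matching y values: none (0 points).
  x = 5: rhs = 9, matching y values: 3, 16 (2 points).
  x = 6: rhs = 0, matching y values: 0 (1 points).
  x = 7: rhs = 8, matching y values: none (0 points).
  x = 8: rhs = 1, matching y values: 1, 18 (2 points).
  x = 9: rhs = 4, matching y values: 2, 17 (2 points).
  x = 10: rhs = 4, matching y values: 2, 17 (2 points).
  x = 11: rhs = 7, matching y values: 8, 11 (2 points).
  x = 12: rhs = 0, matching y values: 0 (1 points).
  x = 13: rhs = 8, matching y values: none (0 points).
  x = 14: rhs = 18, matching y values: none (0 points).
  x = 15: rhs = 17, matching y values: 6, 13 (2 points).
  x = 16: rhs = 11, matching y values: 7, 12 (2 points).
  x = 17: rhs = 6, matching y values: 5, 14 (2 points).
  x = 18: rhs = 8, matching y values: none (0 points).
Total affine count: 23.
Full point count |E(F_19)| = 23 + 1 = 24.
Hasse bound: |24 − (19+1)| = |4| = 4 ≤ 2√19 ≈ 8.7178 ✓.


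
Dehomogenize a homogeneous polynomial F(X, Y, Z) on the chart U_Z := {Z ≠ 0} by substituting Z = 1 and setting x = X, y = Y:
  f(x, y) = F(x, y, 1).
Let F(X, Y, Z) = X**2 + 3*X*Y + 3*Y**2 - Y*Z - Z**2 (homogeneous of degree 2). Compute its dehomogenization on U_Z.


f(x, y) = x**2 + 3*x*y + 3*y**2 - y - 1

On U_Z we set Z = 1. Each monomial c·X^i·Y^j·Z^k in F becomes c·x^i·y^j·1^k = c·x^i·y^j.
Substituting Z = 1: F(X, Y, 1) = x**2 + 3*x*y + 3*y**2 - y - 1.
Note: deg(f) ≤ deg(F) = 2; strict inequality happens when F is divisible by Z (lost terms).


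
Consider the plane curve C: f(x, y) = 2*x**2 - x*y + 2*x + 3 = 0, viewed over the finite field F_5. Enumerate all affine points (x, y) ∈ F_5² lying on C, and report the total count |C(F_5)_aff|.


Affine F_5-points: {(1, 2), (2, 0), (3, 4), (4, 2)}; count = 4.

For each of the 25 pairs (x, y) ∈ F_5², evaluate f(x, y) mod 5. Record the zeros.
  x = 0: [0↦3, 1↦3, 2↦3, 3↦3, 4↦3]  zeros at y ∈ ∅
  x = 1: [0↦2, 1↦1, 2↦0, 3↦4, 4↦3]  zeros at y ∈ {2}
  x = 2: [0↦0, 1↦3, 2↦1, 3↦4, 4↦2]  zeros at y ∈ {0}
  x = 3: [0↦2, 1↦4, 2↦1, 3↦3, 4↦0]  zeros at y ∈ {4}
  x = 4: [0↦3, 1↦4, 2↦0, 3↦1, 4↦2]  zeros at y ∈ {2}
Collecting zeros: affine points = {(1, 2), (2, 0), (3, 4), (4, 2)}.
Total count |C(F_5)_aff| = 4.


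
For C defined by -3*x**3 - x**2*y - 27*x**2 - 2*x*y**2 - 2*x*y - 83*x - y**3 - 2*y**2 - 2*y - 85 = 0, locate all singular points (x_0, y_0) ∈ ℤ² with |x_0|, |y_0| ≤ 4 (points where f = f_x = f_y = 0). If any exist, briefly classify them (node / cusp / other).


Singular points: {(-3, 1)}; classification: node.

Compute partial derivatives:
  f_x = -9*x**2 - 2*x*y - 54*x - 2*y**2 - 2*y - 83.
  f_y = -x**2 - 4*x*y - 2*x - 3*y**2 - 4*y - 2.
Scan x_0 ∈ {−4, ..., 4}. For each x_0, f_y(x_0, y) is a polynomial in y; find its integer roots y ∈ {−4, ..., 4}, then test f_x and f at those candidates.
  x = -4: f_y(-4, y) = -3*y**2 + 12*y - 10; no integer root y with |y| ≤ 4.
  x = -3: f_y(-3, y) = -3*y**2 + 8*y - 5; vanishes at y ∈ {1}. (-3, 1): f_x = 0, f = 0 — SINGULAR.
  x = -2: f_y(-2, y) = -3*y**2 + 4*y - 2; no integer root y with |y| ≤ 4.
  x = -1: f_y(-1, y) = -3*y**2 - 1; no integer root y with |y| ≤ 4.
  x = 0: f_y(0, y) = -3*y**2 - 4*y - 2; no integer root y with |y| ≤ 4.
  x = 1: f_y(1, y) = -3*y**2 - 8*y - 5; vanishes at y ∈ {-1}. (1, -1): f_x = -144 ≠ 0.
  x = 2: f_y(2, y) = -3*y**2 - 12*y - 10; no integer root y with |y| ≤ 4.
  x = 3: f_y(3, y) = -3*y**2 - 16*y - 17; no integer root y with |y| ≤ 4.
  x = 4: f_y(4, y) = -3*y**2 - 20*y - 26; no integer root y with |y| ≤ 4.
Only singular point on the grid: (-3, 1).
Classify: substitute x = -3 + u, y = 1 + v and expand: f = -3*u**3 - u**2*v - u**2 - 2*u*v**2 - v**3 + v**2.
No constant or linear terms (consistent with a singular point). Quadratic part: -u**2 + v**2. Cubic part: -3*u**3 - u**2*v - 2*u*v**2 - v**3.
The quadratic part v**2 - u**2 = (v − u)(v + u) splits into two distinct linear factors, so there are two distinct tangent lines y − 1 = ±(x − -3) — this is a node (ordinary double point).
Classification: node.


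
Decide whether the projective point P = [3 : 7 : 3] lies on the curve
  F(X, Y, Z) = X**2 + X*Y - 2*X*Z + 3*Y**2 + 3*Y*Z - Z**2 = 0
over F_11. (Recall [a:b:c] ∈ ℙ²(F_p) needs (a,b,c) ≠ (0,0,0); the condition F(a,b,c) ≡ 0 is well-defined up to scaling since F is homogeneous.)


F(3,7,3) ≡ 4 (mod 11); P is NOT on the curve.

Evaluate F(3, 7, 3) term-by-term (mod 11).
  X**2 ↦ 1·9·1·1 = 9
  X*Y ↦ 1·3·7·1 = 21
  -2*X*Z ↦ -2·3·1·3 = -18
  3*Y**2 ↦ 3·1·49·1 = 147
  3*Y*Z ↦ 3·1·7·3 = 63
  -Z**2 ↦ -1·1·1·9 = -9
Sum: F(3, 7, 3) = (9) + (21) + (-18) + (147) + (63) + (-9) = 213.
Reducing mod 11: 213 ≡ 4 (mod 11).
Since F(a, b, c) ≡ 4 ≠ 0 (mod 11), P does NOT lie on the curve.


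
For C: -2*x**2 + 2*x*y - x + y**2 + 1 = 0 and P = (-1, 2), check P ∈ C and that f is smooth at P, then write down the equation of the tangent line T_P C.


Tangent line at P: 7*x + 2*y + 3 = 0.

Step 1: f(-1, 2) = 0, so P lies on C.
Step 2: partial derivatives
  f_x(x, y) = -4*x + 2*y - 1, f_y(x, y) = 2*x + 2*y.
  f_x(P) = 7, f_y(P) = 2 (gradient nonzero, so P is smooth).
Step 3: tangent line at P: 7·(x − -1) + 2·(y − 2) = 0.
Expanding: 7*x + 2*y + 3 = 0.


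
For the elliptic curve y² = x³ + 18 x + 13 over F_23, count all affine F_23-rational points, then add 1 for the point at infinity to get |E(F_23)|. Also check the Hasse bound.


Affine points = {(0, 6), (0, 17), (1, 3), (1, 20), (3, 5), (3, 18), (8, 5), (8, 18), (11, 1), (11, 22), (12, 5), (12, 18), (13, 11), (13, 12), (15, 1), (15, 22), (16, 2), (16, 21), (20, 1), (20, 22)}; affine count = 20; |E(F_23)| = 21.

Discriminant check: Δ ∝ 4a³ + 27b² = 4·18³ + 27·13² = 4·5832 + 27·169 ≡ 15 (mod 23). Nonzero ⇒ E is nonsingular.
For each x ∈ F_23, compute rhs = x³ + 18·x + 13 mod 23, then count y ∈ F_23 with y² ≡ rhs.
  x = 0: rhs = 13, matching y values: 6, 17 (2 points).
  x = 1: rhs = 9, matching y values: 3, 20 (2 points).
  x = 2: rhs = 11, matching y values: none (0 points).
  x = 3: rhs = 2, matching y values: 5, 18 (2 points).
  x = 4: rhs = 11, matching y values: none (0 points).
  x = 5: rhs = 21, matching y values: none (0 points).
  x = 6: rhs = 15, matching y values: none (0 points).
  x = 7: rhs = 22, matching y values: none (0 points).
  x = 8: rhs = 2, matching y values: 5, 18 (2 points).
  x = 9: rhs = 7, matching y values: none (0 points).
  x = 10: rhs = 20, matching y values: none (0 points).
  x = 11: rhs = 1, matching y values: 1, 22 (2 points).
  x = 12: rhs = 2, matching y values: 5, 18 (2 points).
  x = 13: rhs = 6, matching y values: 11, 12 (2 points).
  x = 14: rhs = 19, matching y values: none (0 points).
  x = 15: rhs = 1, matching y values: 1, 22 (2 points).
  x = 16: rhs = 4, matching y values: 2, 21 (2 points).
  x = 17: rhs = 11, matching y values: none (0 points).
  x = 18: rhs = 5, matching y values: none (0 points).
  x = 19: rhs = 15, matching y values: none (0 points).
  x = 20: rhs = 1, matching y values: 1, 22 (2 points).
  x = 21: rhs = 15, matching y values: none (0 points).
  x = 22: rhs = 17, matching y values: none (0 points).
Total affine count: 20.
Full point count |E(F_23)| = 20 + 1 = 21.
Hasse bound: |21 − (23+1)| = |-3| = 3 ≤ 2√23 ≈ 9.5917 ✓.


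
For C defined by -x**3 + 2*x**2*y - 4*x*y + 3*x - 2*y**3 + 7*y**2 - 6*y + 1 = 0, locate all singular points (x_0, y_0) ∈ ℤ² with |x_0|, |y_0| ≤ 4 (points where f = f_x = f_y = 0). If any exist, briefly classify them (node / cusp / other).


Singular points: {(1, 1)}; classification: node.

Compute partial derivatives:
  f_x = -3*x**2 + 4*x*y - 4*y + 3.
  f_y = 2*x**2 - 4*x - 6*y**2 + 14*y - 6.
Scan x_0 ∈ {−4, ..., 4}. For each x_0, f_y(x_0, y) is a polynomial in y; find its integer roots y ∈ {−4, ..., 4}, then test f_x and f at those candidates.
  x = -4: f_y(-4, y) = -6*y**2 + 14*y + 42; no integer root y with |y| ≤ 4.
  x = -3: f_y(-3, y) = -6*y**2 + 14*y + 24; no integer root y with |y| ≤ 4.
  x = -2: f_y(-2, y) = -6*y**2 + 14*y + 10; no integer root y with |y| ≤ 4.
  x = -1: f_y(-1, y) = -6*y**2 + 14*y; vanishes at y ∈ {0}. (-1, 0): f_x = 0 but f = -1 ≠ 0.
  x = 0: f_y(0, y) = -6*y**2 + 14*y - 6; no integer root y with |y| ≤ 4.
  x = 1: f_y(1, y) = -6*y**2 + 14*y - 8; vanishes at y ∈ {1}. (1, 1): f_x = 0, f = 0 — SINGULAR.
  x = 2: f_y(2, y) = -6*y**2 + 14*y - 6; no integer root y with |y| ≤ 4.
  x = 3: f_y(3, y) = -6*y**2 + 14*y; vanishes at y ∈ {0}. (3, 0): f_x = -24 ≠ 0.
  x = 4: f_y(4, y) = -6*y**2 + 14*y + 10; no integer root y with |y| ≤ 4.
Only singular point on the grid: (1, 1).
Classify: substitute x = 1 + u, y = 1 + v and expand: f = -u**3 + 2*u**2*v - u**2 - 2*v**3 + v**2.
No constant or linear terms (consistent with a singular point). Quadratic part: -u**2 + v**2. Cubic part: -u**3 + 2*u**2*v - 2*v**3.
The quadratic part v**2 - u**2 = (v − u)(v + u) splits into two distinct linear factors, so there are two distinct tangent lines y − 1 = ±(x − 1) — this is a node (ordinary double point).
Classification: node.


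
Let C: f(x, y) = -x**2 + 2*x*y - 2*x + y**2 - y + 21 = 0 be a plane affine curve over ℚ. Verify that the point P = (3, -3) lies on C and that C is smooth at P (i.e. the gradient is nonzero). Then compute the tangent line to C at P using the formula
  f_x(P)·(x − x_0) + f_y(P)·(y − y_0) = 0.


Tangent line at P: -14*x - y + 39 = 0.

Step 1: f(3, -3) = 0, so P lies on C.
Step 2: partial derivatives
  f_x(x, y) = -2*x + 2*y - 2, f_y(x, y) = 2*x + 2*y - 1.
  f_x(P) = -14, f_y(P) = -1 (gradient nonzero, so P is smooth).
Step 3: tangent line at P: -14·(x − 3) + -1·(y − -3) = 0.
Expanding: -14*x - y + 39 = 0.


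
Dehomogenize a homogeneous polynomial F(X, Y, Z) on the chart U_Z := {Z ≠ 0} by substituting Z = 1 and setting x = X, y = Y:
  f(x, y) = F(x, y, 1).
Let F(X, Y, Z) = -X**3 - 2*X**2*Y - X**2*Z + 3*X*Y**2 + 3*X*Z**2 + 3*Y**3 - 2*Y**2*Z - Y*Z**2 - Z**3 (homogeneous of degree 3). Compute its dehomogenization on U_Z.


f(x, y) = -x**3 - 2*x**2*y - x**2 + 3*x*y**2 + 3*x + 3*y**3 - 2*y**2 - y - 1

On U_Z we set Z = 1. Each monomial c·X^i·Y^j·Z^k in F becomes c·x^i·y^j·1^k = c·x^i·y^j.
Substituting Z = 1: F(X, Y, 1) = -x**3 - 2*x**2*y - x**2 + 3*x*y**2 + 3*x + 3*y**3 - 2*y**2 - y - 1.
Note: deg(f) ≤ deg(F) = 3; strict inequality happens when F is divisible by Z (lost terms).


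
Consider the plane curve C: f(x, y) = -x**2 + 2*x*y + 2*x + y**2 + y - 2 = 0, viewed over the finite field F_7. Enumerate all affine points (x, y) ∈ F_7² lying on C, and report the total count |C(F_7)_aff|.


Affine F_7-points: {(0, 1), (0, 5), (4, 1), (4, 4), (5, 5), (6, 4)}; count = 6.

For each of the 49 pairs (x, y) ∈ F_7², evaluate f(x, y) mod 7. Record the zeros.
  x = 0: [0↦5, 1↦0, 2↦4, 3↦3, 4↦4, 5↦0, 6↦5]  zeros at y ∈ {1, 5}
  x = 1: [0↦6, 1↦3, 2↦2, 3↦3, 4↦6, 5↦4, 6↦4]  zeros at y ∈ ∅
  x = 2: [0↦5, 1↦4, 2↦5, 3↦1, 4↦6, 5↦6, 6↦1]  zeros at y ∈ ∅
  x = 3: [0↦2, 1↦3, 2↦6, 3↦4, 4↦4, 5↦6, 6↦3]  zeros at y ∈ ∅
  x = 4: [0↦4, 1↦0, 2↦5, 3↦5, 4↦0, 5↦4, 6↦3]  zeros at y ∈ {1, 4}
  x = 5: [0↦4, 1↦2, 2↦2, 3↦4, 4↦1, 5↦0, 6↦1]  zeros at y ∈ {5}
  x = 6: [0↦2, 1↦2, 2↦4, 3↦1, 4↦0, 5↦1, 6↦4]  zeros at y ∈ {4}
Collecting zeros: affine points = {(0, 1), (0, 5), (4, 1), (4, 4), (5, 5), (6, 4)}.
Total count |C(F_7)_aff| = 6.


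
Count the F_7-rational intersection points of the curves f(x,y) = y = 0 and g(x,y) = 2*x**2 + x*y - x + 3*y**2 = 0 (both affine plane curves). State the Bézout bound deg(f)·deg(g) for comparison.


Common zeros: {(0, 0), (4, 0)}; count = 2; Bézout bound = 2.

deg(f) = 1, deg(g) = 2, so Bézout bound = 2.
Scan x ∈ F_7. For each x, list the y ∈ F_7 with f(x, y) ≡ 0 and those with g(x, y) ≡ 0 (mod 7); the common zeros in that column are the intersection.
  x = 0: f ≡ 0 at y ∈ {0}; g ≡ 0 at y ∈ {0}; common: {0}.
  x = 1: f ≡ 0 at y ∈ {0}; g ≡ 0 at y ∈ ∅; common: ∅.
  x = 2: f ≡ 0 at y ∈ {0}; g ≡ 0 at y ∈ {5, 6}; common: ∅.
  x = 3: f ≡ 0 at y ∈ {0}; g ≡ 0 at y ∈ {1, 5}; common: ∅.
  x = 4: f ≡ 0 at y ∈ {0}; g ≡ 0 at y ∈ {0, 1}; common: {0}.
  x = 5: f ≡ 0 at y ∈ {0}; g ≡ 0 at y ∈ ∅; common: ∅.
  x = 6: f ≡ 0 at y ∈ {0}; g ≡ 0 at y ∈ {6}; common: ∅.
Collecting: common zeros = {(0, 0), (4, 0)}, so the count is 2.
Comparison with the Bézout bound: 2 ≤ 2 = deg(f)·deg(g), as expected for curves with no common component (the bound is attained).


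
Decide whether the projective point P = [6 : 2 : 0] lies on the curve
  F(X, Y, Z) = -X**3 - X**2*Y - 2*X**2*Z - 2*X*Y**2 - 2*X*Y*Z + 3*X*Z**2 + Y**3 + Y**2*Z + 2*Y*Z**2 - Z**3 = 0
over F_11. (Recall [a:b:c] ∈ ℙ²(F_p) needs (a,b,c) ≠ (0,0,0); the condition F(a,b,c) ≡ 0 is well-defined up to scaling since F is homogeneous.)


F(6,2,0) ≡ 2 (mod 11); P is NOT on the curve.

Evaluate F(6, 2, 0) term-by-term (mod 11).
  -X**3 ↦ -1·216·1·1 = -216
  -X**2*Y ↦ -1·36·2·1 = -72
  -2*X**2*Z ↦ -2·36·1·0 = 0
  -2*X*Y**2 ↦ -2·6·4·1 = -48
  -2*X*Y*Z ↦ -2·6·2·0 = 0
  3*X*Z**2 ↦ 3·6·1·0 = 0
  Y**3 ↦ 1·1·8·1 = 8
  Y**2*Z ↦ 1·1·4·0 = 0
  2*Y*Z**2 ↦ 2·1·2·0 = 0
  -Z**3 ↦ -1·1·1·0 = 0
Sum: F(6, 2, 0) = (-216) + (-72) + (0) + (-48) + (0) + (0) + (8) + (0) + (0) + (0) = -328.
Reducing mod 11: -328 ≡ 2 (mod 11).
Since F(a, b, c) ≡ 2 ≠ 0 (mod 11), P does NOT lie on the curve.


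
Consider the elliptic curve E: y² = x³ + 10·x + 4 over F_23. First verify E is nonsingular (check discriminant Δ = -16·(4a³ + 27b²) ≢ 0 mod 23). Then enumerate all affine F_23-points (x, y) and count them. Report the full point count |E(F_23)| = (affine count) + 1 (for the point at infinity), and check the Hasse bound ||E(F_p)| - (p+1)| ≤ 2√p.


Affine points = {(0, 2), (0, 21), (2, 3), (2, 20), (4, 4), (4, 19), (5, 8), (5, 15), (6, 2), (6, 21), (7, 7), (7, 16), (9, 8), (9, 15), (10, 0), (12, 9), (12, 14), (13, 10), (13, 13), (14, 6), (14, 17), (17, 2), (17, 21), (18, 6), (18, 17), (20, 4), (20, 19), (22, 4), (22, 19)}; affine count = 29; |E(F_23)| = 30.

Discriminant check: Δ ∝ 4a³ + 27b² = 4·10³ + 27·4² = 4·1000 + 27·16 ≡ 16 (mod 23). Nonzero ⇒ E is nonsingular.
For each x ∈ F_23, compute rhs = x³ + 10·x + 4 mod 23, then count y ∈ F_23 with y² ≡ rhs.
  x = 0: rhs = 4, matching y values: 2, 21 (2 points).
  x = 1: rhs = 15, matching y values: none (0 points).
  x = 2: rhs = 9, matching y values: 3, 20 (2 points).
  x = 3: rhs = 15, matching y values: none (0 points).
  x = 4: rhs = 16, matching y values: 4, 19 (2 points).
  x = 5: rhs = 18, matching y values: 8, 15 (2 points).
  x = 6: rhs = 4, matching y values: 2, 21 (2 points).
  x = 7: rhs = 3, matching y values: 7, 16 (2 points).
  x = 8: rhs = 21, matching y values: none (0 points).
  x = 9: rhs = 18, matching y values: 8, 15 (2 points).
  x = 10: rhs = 0, matching y values: 0 (1 points).
  x = 11: rhs = 19, matching y values: none (0 points).
  x = 12: rhs = 12, matching y values: 9, 14 (2 points).
  x = 13: rhs = 8, matching y values: 10, 13 (2 points).
  x = 14: rhs = 13, matching y values: 6, 17 (2 points).
  x = 15: rhs = 10, matching y values: none (0 points).
  x = 16: rhs = 5, matching y values: none (0 points).
  x = 17: rhs = 4, matching y values: 2, 21 (2 points).
  x = 18: rhs = 13, matching y values: 6, 17 (2 points).
  x = 19: rhs = 15, matching y values: none (0 points).
  x = 20: rhs = 16, matching y values: 4, 19 (2 points).
  x = 21: rhs = 22, matching y values: none (0 points).
  x = 22: rhs = 16, matching y values: 4, 19 (2 points).
Total affine count: 29.
Full point count |E(F_23)| = 29 + 1 = 30.
Hasse bound: |30 − (23+1)| = |6| = 6 ≤ 2√23 ≈ 9.5917 ✓.


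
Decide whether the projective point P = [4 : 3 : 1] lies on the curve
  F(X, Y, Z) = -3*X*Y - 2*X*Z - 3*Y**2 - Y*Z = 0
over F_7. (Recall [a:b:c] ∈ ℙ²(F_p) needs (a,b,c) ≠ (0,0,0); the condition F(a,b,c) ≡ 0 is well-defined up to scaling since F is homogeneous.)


F(4,3,1) ≡ 3 (mod 7); P is NOT on the curve.

Evaluate F(4, 3, 1) term-by-term (mod 7).
  -3*X*Y ↦ -3·4·3·1 = -36
  -2*X*Z ↦ -2·4·1·1 = -8
  -3*Y**2 ↦ -3·1·9·1 = -27
  -Y*Z ↦ -1·1·3·1 = -3
Sum: F(4, 3, 1) = (-36) + (-8) + (-27) + (-3) = -74.
Reducing mod 7: -74 ≡ 3 (mod 7).
Since F(a, b, c) ≡ 3 ≠ 0 (mod 7), P does NOT lie on the curve.


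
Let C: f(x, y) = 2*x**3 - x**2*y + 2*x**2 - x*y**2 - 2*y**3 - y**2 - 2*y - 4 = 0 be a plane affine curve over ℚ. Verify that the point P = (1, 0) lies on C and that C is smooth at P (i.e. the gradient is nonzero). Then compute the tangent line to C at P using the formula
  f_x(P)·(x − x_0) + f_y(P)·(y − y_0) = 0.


Tangent line at P: 10*x - 3*y - 10 = 0.

Step 1: f(1, 0) = 0, so P lies on C.
Step 2: partial derivatives
  f_x(x, y) = 6*x**2 - 2*x*y + 4*x - y**2, f_y(x, y) = -x**2 - 2*x*y - 6*y**2 - 2*y - 2.
  f_x(P) = 10, f_y(P) = -3 (gradient nonzero, so P is smooth).
Step 3: tangent line at P: 10·(x − 1) + -3·(y − 0) = 0.
Expanding: 10*x - 3*y - 10 = 0.
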